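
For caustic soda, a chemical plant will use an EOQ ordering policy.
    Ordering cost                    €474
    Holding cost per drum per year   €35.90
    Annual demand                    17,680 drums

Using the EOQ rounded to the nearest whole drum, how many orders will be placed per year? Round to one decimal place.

Q* = √(2·D·S / H) = √(2·17,680·474 / 35.9) = √466,870.2 ≈ 683.28 → Q = 683
Orders per year = D/Q = 17,680 / 683 = 25.886

25.9 orders per year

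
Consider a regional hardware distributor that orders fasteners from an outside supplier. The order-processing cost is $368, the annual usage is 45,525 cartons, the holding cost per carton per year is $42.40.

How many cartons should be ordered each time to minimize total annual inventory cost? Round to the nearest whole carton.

Optimal lot size Q* = (2 × 45,525 × $368 / $42.4)^½ ≈ 888.96

889 cartons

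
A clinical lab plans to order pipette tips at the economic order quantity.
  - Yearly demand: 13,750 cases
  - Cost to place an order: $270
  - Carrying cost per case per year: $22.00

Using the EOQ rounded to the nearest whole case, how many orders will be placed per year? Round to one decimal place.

23.7 orders per year

EOQ = √(2DS/H) = √(2 × 13,750 × 270 / 22)
    = √(337,500.00) ≈ 580.95 → Q = 581
Orders per year = D/Q = 13,750 / 581 = 23.666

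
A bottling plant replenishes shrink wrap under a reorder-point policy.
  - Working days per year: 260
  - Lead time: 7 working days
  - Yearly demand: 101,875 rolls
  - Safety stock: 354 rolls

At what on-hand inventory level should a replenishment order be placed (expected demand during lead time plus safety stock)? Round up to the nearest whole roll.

Daily demand d = 101,875 / 260 = 391.827 rolls/day
Demand during lead time = 391.827 × 7 = 2,742.79
Reorder point = 2,742.79 + 354 = 3,096.79 → round up

3,097 rolls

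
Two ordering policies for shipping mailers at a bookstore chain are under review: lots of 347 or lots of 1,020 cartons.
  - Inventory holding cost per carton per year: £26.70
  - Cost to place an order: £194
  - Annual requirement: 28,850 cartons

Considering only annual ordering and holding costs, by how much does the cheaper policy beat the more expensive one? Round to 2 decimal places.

TC(Q) = (D/Q)S + (Q/2)H
TC(347) = (28,850/347)×194 + (347/2)×26.7 = £20,761.84
TC(1,020) = (28,850/1,020)×194 + (1,020/2)×26.7 = £19,104.16
Cheaper: Q = 1,020.  Difference = £1,657.69

£1,657.69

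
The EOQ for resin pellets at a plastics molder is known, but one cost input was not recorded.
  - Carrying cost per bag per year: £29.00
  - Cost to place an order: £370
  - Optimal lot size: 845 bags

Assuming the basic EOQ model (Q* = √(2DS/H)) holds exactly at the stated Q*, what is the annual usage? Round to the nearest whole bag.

27,982 bags per year

Since Q* = (2DS/H)^½, squaring gives Q*²·H = 2DS.
D = Q²H / (2S) = 845² × 29 / (2 × 370) = 27,982.06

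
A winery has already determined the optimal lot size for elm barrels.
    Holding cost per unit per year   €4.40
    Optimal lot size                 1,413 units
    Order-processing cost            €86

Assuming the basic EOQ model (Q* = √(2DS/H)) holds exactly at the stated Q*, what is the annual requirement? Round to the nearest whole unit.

51,075 units per year

EOQ relation: Q² = 2DS/H, so rearrange for the unknown.
D = Q²H / (2S) = 1,413² × 4.4 / (2 × 86) = 51,075.02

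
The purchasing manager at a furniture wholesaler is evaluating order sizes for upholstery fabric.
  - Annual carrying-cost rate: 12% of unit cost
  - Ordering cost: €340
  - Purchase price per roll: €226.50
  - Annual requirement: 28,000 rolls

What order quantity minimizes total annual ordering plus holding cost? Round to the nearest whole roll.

H = i·C = 0.12 × €226.5 = €27.1800 per roll-year
Optimal lot size Q* = (2 × 28,000 × €340 / €27.18)^½ ≈ 836.97

837 rolls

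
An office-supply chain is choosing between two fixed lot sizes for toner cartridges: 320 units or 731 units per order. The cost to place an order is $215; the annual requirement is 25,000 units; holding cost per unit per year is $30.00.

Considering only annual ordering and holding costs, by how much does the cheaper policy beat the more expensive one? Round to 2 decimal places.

For each Q, cost = (D/Q)·S + (Q/2)·H.
TC(320) = (25,000/320)×215 + (320/2)×30 = $21,596.88
TC(731) = (25,000/731)×215 + (731/2)×30 = $18,317.94
|ΔTC| = |$21,596.88 − $18,317.94| = $3,278.93

$3,278.93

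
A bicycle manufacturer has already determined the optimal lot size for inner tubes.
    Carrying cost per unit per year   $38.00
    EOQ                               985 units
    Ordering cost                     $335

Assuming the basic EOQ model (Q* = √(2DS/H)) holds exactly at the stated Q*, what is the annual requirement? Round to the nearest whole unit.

55,028 units per year

Since Q* = (2DS/H)^½, squaring gives Q*²·H = 2DS.
D = Q²H / (2S) = 985² × 38 / (2 × 335) = 55,027.69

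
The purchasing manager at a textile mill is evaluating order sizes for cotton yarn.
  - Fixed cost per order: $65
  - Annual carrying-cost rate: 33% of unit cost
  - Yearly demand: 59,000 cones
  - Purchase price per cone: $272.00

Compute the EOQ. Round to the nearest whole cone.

Carrying cost H = $272 × 33% = $89.7600/cone/yr
2DS/H = 2·59,000·65/89.76 = 85,450.09
EOQ = √85,450.09 ≈ 292.32

292 cones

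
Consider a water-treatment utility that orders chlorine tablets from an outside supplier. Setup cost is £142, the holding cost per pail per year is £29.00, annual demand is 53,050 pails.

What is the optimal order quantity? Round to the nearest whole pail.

Q* = √(2·D·S / H) = √(2·53,050·142 / 29) = √519,524.1 ≈ 720.78

721 pails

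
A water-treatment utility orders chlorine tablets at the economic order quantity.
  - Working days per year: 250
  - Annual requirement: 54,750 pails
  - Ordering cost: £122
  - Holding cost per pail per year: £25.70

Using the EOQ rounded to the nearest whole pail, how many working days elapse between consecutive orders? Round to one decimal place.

3.3 days

2DS/H = 2·54,750·122/25.7 = 519,805.45
EOQ = √519,805.45 ≈ 720.98 → Q = 721 pails
Days between orders = 250 / (D/Q) = 250 / 75.936 ≈ 3.292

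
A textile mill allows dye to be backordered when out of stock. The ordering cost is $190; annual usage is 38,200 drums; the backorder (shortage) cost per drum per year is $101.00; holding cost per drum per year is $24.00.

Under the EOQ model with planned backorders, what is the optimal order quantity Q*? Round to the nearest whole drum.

Basic EOQ = √(2·38,200·190/24) = 777.710
Backorder adjustment √((H+b)/b) = √((24+101)/101) = 1.1125
Q* = 777.710 × 1.1125 ≈ 865.19

865 drums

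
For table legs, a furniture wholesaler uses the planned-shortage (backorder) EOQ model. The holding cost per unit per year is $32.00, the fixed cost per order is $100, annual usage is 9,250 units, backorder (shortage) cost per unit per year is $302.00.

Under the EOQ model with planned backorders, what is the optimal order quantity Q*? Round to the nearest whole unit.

Basic EOQ = √(2·9,250·100/32) = 240.442
Backorder adjustment √((H+b)/b) = √((32+302)/302) = 1.0516
Q* = 240.442 × 1.0516 ≈ 252.86

253 units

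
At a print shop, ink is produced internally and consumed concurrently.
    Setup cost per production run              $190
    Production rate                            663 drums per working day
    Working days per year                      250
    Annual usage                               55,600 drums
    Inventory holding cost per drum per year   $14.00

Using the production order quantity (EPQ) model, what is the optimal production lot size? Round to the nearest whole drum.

1,507 drums

d = 55,600/250 = 222.4000 drums/day;  effective holding cost H(1 − d/p) = 14·(1 − 222.4000/663) = 9.30377
Q* = √(2DS / H_eff) = √(2·55,600·190 / 9.30377) ≈ 1,506.95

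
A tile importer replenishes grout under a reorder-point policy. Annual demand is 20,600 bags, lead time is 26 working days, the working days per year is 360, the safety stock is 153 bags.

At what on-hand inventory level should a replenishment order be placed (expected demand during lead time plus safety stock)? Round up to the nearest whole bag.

Daily demand d = 20,600 / 360 = 57.222 bags/day
Demand during lead time = 57.222 × 26 = 1,487.78
Reorder point = 1,487.78 + 153 = 1,640.78 → round up

1,641 bags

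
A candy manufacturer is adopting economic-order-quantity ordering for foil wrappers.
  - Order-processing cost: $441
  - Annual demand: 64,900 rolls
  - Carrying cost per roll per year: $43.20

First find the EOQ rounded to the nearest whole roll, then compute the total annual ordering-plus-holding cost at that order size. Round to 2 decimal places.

Q* = √(2·D·S / H) = √(2·64,900·441 / 43.2) = √1,325,041.7 ≈ 1,151.10 → Q = 1,151 rolls
Ordering: D/Q × S = 64,900/1,151 × $441 = $24,866.12
Holding:  Q/2 × H = 1,151/2 × $43.2 = $24,861.60
Total = $24,866.12 + $24,861.60 = $49,727.72

$49,727.72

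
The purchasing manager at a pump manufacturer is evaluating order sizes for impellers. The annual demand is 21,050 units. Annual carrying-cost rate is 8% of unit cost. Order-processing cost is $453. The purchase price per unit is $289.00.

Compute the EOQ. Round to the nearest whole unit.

908 units

Holding cost per unit per year: H = 8% × $289 = $23.1200
EOQ = √(2DS/H) = √(2 × 21,050 × 453 / 23.12)
    = √(824,883.22) ≈ 908.23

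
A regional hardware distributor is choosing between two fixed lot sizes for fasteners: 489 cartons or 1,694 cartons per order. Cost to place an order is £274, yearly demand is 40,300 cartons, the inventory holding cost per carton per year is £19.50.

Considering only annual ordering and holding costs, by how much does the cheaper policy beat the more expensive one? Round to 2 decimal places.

TC(Q) = (D/Q)S + (Q/2)H
TC(489) = (40,300/489)×274 + (489/2)×19.5 = £27,348.94
TC(1,694) = (40,300/1,694)×274 + (1,694/2)×19.5 = £23,034.92
Cheaper: Q = 1,694.  Difference = £4,314.02

£4,314.02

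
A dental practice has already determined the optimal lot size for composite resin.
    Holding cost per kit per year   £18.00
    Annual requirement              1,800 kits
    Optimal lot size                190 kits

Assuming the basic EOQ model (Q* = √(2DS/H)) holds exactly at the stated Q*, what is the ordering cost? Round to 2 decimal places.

£180.50

From Q* = √(2DS/H) ⇒ Q*² = 2DS/H.
S = Q²H / (2D) = 190² × 18 / (2 × 1,800) = 180.5000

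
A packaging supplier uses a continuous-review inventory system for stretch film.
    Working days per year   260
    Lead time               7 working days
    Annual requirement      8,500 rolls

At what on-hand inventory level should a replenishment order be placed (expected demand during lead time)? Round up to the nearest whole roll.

229 rolls

Daily demand d = 8,500 / 260 = 32.692 rolls/day
Demand during lead time = 32.692 × 7 = 228.85
Reorder point = 228.85 → round up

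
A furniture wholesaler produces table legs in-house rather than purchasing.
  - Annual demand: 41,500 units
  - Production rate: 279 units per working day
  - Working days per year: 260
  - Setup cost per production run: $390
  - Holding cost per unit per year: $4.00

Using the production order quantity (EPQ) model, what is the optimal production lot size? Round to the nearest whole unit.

4,349 units

d = 41,500/260 = 159.6154 units/day;  effective holding cost H(1 − d/p) = 4·(1 − 159.6154/279) = 1.71161
Q* = √(2DS / H_eff) = √(2·41,500·390 / 1.71161) ≈ 4,348.80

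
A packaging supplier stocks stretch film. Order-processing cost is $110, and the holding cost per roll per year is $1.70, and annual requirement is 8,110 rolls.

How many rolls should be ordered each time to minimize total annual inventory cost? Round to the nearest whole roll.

1,024 rolls

Q* = √(2·D·S / H) = √(2·8,110·110 / 1.7) = √1,049,529.4 ≈ 1,024.47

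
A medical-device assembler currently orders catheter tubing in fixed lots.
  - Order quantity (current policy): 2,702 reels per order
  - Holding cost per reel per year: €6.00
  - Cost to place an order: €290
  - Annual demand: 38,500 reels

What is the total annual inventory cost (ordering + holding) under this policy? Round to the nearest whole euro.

€12,238

Orders/yr = 38,500/2,702 = 14.249; ordering cost = 14.249 × €290 = €4,132.12
Average inventory = 2,702/2 = 1351; holding cost = 1351 × €6 = €8,106.00
Total = €4,132.12 + €8,106.00 = €12,238.12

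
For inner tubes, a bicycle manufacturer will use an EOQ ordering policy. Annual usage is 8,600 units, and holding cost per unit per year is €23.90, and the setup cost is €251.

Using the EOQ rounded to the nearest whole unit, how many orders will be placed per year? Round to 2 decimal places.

2DS/H = 2·8,600·251/23.9 = 180,635.98
EOQ = √180,635.98 ≈ 425.01 → Q = 425
Orders per year = D/Q = 8,600 / 425 = 20.235

20.24 orders per year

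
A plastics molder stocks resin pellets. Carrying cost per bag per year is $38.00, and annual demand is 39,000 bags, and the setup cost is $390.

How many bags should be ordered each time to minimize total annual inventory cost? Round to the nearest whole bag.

Optimal lot size Q* = (2 × 39,000 × $390 / $38)^½ ≈ 894.72

895 bags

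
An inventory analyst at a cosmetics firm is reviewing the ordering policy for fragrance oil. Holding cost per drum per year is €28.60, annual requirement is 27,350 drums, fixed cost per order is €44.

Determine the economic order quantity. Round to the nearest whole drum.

Q* = √(2·D·S / H) = √(2·27,350·44 / 28.6) = √84,153.8 ≈ 290.09

290 drums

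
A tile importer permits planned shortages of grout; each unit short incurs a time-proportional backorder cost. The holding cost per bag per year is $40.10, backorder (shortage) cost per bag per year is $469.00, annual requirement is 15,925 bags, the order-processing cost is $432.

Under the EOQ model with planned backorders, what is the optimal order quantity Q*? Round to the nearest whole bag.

610 bags

Basic EOQ = √(2·15,925·432/40.1) = 585.766
Backorder adjustment √((H+b)/b) = √((40.1+469)/469) = 1.0419
Q* = 585.766 × 1.0419 ≈ 610.29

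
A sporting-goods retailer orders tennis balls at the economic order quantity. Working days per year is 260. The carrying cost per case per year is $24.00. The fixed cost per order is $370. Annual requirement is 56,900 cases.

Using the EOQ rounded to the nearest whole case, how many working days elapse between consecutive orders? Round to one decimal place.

EOQ = √(2DS/H) = √(2 × 56,900 × 370 / 24)
    = √(1,754,416.67) ≈ 1,324.54 → Q = 1,325 cases
Cycle time = (working days × Q)/D = (260 × 1,325) / 56,900 = 6.054 days

6.1 days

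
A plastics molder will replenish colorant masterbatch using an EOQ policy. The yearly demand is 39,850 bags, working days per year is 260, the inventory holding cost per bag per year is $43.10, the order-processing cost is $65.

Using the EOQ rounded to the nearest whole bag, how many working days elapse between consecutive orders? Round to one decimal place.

2.3 days

Q* = √(2·D·S / H) = √(2·39,850·65 / 43.1) = √120,197.2 ≈ 346.69 → Q = 347 bags
Cycle time = (working days × Q)/D = (260 × 347) / 39,850 = 2.264 days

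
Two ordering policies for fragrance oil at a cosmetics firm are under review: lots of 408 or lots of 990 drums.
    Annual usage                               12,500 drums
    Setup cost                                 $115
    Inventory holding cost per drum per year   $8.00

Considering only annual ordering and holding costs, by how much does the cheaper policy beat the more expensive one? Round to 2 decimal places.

For each Q, cost = (D/Q)·S + (Q/2)·H.
TC(408) = (12,500/408)×115 + (408/2)×8 = $5,155.28
TC(990) = (12,500/990)×115 + (990/2)×8 = $5,412.02
Cheaper: Q = 408.  Difference = $256.74

$256.74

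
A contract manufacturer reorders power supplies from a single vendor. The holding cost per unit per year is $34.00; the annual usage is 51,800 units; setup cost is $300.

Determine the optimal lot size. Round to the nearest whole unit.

956 units

2DS/H = 2·51,800·300/34 = 914,117.65
EOQ = √914,117.65 ≈ 956.09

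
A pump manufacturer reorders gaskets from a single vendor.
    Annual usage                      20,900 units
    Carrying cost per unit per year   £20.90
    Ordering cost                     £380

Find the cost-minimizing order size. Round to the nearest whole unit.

2DS/H = 2·20,900·380/20.9 = 760,000.00
EOQ = √760,000.00 ≈ 871.78

872 units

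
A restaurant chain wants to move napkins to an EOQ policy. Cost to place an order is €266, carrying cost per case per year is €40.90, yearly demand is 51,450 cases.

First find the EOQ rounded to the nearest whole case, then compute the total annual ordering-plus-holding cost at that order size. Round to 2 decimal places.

EOQ = √(2DS/H) = √(2 × 51,450 × 266 / 40.9)
    = √(669,227.38) ≈ 818.06 → Q = 818 cases
Ordering: D/Q × S = 51,450/818 × €266 = €16,730.68
Holding:  Q/2 × H = 818/2 × €40.9 = €16,728.10
Total = €16,730.68 + €16,728.10 = €33,458.78

€33,458.78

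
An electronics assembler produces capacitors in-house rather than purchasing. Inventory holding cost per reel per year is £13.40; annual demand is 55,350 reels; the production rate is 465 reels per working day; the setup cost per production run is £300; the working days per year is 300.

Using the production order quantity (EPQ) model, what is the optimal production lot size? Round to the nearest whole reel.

d = 55,350/300 = 184.5000 reels/day;  effective holding cost H(1 − d/p) = 13.4·(1 − 184.5000/465) = 8.08323
Q* = √(2DS / H_eff) = √(2·55,350·300 / 8.08323) ≈ 2,026.95

2,027 reels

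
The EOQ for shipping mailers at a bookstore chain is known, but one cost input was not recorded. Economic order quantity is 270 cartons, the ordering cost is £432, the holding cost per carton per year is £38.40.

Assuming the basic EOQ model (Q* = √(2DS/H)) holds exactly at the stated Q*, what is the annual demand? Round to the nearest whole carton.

3,240 cartons per year

Since Q* = (2DS/H)^½, squaring gives Q*²·H = 2DS.
D = Q²H / (2S) = 270² × 38.4 / (2 × 432) = 3,240.00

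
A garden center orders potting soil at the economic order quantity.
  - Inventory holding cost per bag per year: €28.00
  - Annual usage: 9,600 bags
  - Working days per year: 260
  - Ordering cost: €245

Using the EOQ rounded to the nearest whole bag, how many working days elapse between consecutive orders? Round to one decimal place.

11.1 days

Optimal lot size Q* = (2 × 9,600 × €245 / €28)^½ ≈ 409.88 → Q = 410 bags
Cycle time = (working days × Q)/D = (260 × 410) / 9,600 = 11.104 days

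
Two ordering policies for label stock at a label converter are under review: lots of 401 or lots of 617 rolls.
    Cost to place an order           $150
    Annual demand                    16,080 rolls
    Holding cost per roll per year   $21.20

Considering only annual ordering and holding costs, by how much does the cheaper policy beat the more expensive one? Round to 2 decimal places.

For each Q, cost = (D/Q)·S + (Q/2)·H.
TC(401) = (16,080/401)×150 + (401/2)×21.2 = $10,265.56
TC(617) = (16,080/617)×150 + (617/2)×21.2 = $10,449.44
Lots of 401 are cheaper by $183.88.

$183.88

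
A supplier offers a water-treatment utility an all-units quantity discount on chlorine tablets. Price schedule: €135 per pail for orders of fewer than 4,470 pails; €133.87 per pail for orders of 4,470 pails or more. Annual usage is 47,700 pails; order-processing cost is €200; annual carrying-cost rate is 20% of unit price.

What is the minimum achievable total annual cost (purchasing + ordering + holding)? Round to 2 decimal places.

H₁ = 20%×€135 = €27.0000;  H₂ = 20%×€133.87 = €26.7740
EOQ₁ = √(2×47,700×200/27.0000) = 840.63  (< 4,470, feasible at tier 1)
EOQ₂ = √(2×47,700×200/26.7740) = 844.18  (< 4,470 → use Q = 4,470 at tier-2 price)
TC(tier 1 (EOQ₁), Q≈840.6) = €6,462,197.14
TC(tier 2, Q≈4,470.0) = €6,447,573.12
Minimum at tier 2: €6,447,573.12

€6,447,573.12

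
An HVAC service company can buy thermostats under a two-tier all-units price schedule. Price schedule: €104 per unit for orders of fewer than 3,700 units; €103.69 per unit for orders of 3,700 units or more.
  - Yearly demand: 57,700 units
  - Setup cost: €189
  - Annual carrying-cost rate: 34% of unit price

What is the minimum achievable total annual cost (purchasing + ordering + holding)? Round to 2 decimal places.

H₁ = 34%×€104 = €35.3600;  H₂ = 34%×€103.69 = €35.2546
EOQ₁ = √(2×57,700×189/35.3600) = 785.38  (< 3,700, feasible at tier 1)
EOQ₂ = √(2×57,700×189/35.2546) = 786.55  (< 3,700 → use Q = 3,700 at tier-2 price)
TC(tier 1 (EOQ₁), Q≈785.4) = €6,028,570.90
TC(tier 2, Q≈3,700.0) = €6,051,081.39
Minimum at tier 1 (EOQ₁): €6,028,570.90

€6,028,570.90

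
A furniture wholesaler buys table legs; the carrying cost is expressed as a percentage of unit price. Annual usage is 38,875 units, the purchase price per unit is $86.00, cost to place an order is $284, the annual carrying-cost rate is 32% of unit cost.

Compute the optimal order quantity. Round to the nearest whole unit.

896 units

Holding cost per unit per year: H = 32% × $86 = $27.5200
Optimal lot size Q* = (2 × 38,875 × $284 / $27.52)^½ ≈ 895.75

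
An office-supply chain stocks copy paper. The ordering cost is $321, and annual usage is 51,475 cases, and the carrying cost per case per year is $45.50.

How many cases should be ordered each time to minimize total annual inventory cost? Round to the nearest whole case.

852 cases

Q* = √(2·D·S / H) = √(2·51,475·321 / 45.5) = √726,306.6 ≈ 852.24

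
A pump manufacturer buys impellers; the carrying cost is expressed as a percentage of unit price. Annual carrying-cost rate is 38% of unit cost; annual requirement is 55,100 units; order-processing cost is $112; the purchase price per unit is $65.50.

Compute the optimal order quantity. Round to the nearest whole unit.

Holding cost per unit per year: H = 38% × $65.5 = $24.8900
2DS/H = 2·55,100·112/24.89 = 495,877.86
EOQ = √495,877.86 ≈ 704.19

704 units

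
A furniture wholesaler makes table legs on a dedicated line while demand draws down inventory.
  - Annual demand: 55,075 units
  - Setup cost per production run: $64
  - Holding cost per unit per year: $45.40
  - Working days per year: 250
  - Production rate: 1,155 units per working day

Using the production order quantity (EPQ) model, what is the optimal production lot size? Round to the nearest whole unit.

438 units

Daily demand d = 55,075/250 = 220.300; p = 1155; 1 − d/p = 0.80926
EPQ = √(2DS / (H(1 − d/p)))
    = √(2 × 55,075 × 64 / (45.4 × 0.80926)) ≈ 438.04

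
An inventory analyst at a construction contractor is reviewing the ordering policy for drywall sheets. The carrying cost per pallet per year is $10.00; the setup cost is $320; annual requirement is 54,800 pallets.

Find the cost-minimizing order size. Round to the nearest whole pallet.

Optimal lot size Q* = (2 × 54,800 × $320 / $10)^½ ≈ 1,872.75

1,873 pallets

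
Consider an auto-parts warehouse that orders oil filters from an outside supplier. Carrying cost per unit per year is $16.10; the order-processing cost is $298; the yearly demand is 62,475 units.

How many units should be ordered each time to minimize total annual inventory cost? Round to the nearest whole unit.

1,521 units

Optimal lot size Q* = (2 × 62,475 × $298 / $16.1)^½ ≈ 1,520.77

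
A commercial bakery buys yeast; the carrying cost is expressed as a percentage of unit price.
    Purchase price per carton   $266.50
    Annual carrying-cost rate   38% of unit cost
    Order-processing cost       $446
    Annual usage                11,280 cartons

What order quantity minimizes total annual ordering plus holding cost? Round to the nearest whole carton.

315 cartons

Carrying cost H = $266.5 × 38% = $101.2700/carton/yr
2DS/H = 2·11,280·446/101.27 = 99,355.78
EOQ = √99,355.78 ≈ 315.21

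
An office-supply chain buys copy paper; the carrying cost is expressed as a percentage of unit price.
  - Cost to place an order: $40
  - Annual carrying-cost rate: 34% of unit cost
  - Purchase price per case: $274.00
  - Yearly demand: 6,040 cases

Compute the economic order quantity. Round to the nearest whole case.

72 cases

Carrying cost H = $274 × 34% = $93.1600/case/yr
EOQ = √(2DS/H) = √(2 × 6,040 × 40 / 93.16)
    = √(5,186.78) ≈ 72.02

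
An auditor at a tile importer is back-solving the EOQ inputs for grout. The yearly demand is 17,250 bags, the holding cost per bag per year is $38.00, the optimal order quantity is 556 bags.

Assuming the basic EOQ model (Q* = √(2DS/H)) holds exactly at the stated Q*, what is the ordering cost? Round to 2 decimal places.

$340.50

Since Q* = (2DS/H)^½, squaring gives Q*²·H = 2DS.
S = Q²H / (2D) = 556² × 38 / (2 × 17,250) = 340.4976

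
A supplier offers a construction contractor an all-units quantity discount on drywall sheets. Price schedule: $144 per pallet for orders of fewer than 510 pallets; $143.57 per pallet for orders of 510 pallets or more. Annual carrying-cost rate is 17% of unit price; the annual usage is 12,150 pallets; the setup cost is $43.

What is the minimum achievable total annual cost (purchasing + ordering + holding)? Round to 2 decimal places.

$1,751,623.67

H₁ = 17%×$144 = $24.4800;  H₂ = 17%×$143.57 = $24.4069
EOQ₁ = √(2×12,150×43/24.4800) = 206.60  (< 510, feasible at tier 1)
EOQ₂ = √(2×12,150×43/24.4069) = 206.91  (< 510 → use Q = 510 at tier-2 price)
TC(tier 1 (EOQ₁), Q≈206.6) = $1,754,657.58
TC(tier 2, Q≈510.0) = $1,751,623.67
Minimum at tier 2: $1,751,623.67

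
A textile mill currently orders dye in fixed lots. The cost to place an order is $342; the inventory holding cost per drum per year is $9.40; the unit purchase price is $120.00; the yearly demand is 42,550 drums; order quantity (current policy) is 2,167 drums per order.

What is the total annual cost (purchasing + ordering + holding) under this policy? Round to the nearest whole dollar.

Orders/yr = 42,550/2,167 = 19.635; ordering cost = 19.635 × $342 = $6,715.32
Average inventory = 2,167/2 = 1083.5; holding cost = 1083.5 × $9.4 = $10,184.90
Purchase cost = D·C = 42,550 × 120 = $5,106,000.00
Total = $6,715.32 + $10,184.90 + $5,106,000.00 = $5,122,900.22

$5,122,900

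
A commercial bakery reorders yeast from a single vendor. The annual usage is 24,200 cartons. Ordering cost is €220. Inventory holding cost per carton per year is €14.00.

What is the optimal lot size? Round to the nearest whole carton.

872 cartons

Q* = √(2·D·S / H) = √(2·24,200·220 / 14) = √760,571.4 ≈ 872.11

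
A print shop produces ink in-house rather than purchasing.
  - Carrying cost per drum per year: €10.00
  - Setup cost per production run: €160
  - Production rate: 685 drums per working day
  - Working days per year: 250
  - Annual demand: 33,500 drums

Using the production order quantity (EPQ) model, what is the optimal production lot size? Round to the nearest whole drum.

d = 33,500/250 = 134.0000 drums/day;  effective holding cost H(1 − d/p) = 10·(1 − 134.0000/685) = 8.04380
Q* = √(2DS / H_eff) = √(2·33,500·160 / 8.04380) ≈ 1,154.43

1,154 drums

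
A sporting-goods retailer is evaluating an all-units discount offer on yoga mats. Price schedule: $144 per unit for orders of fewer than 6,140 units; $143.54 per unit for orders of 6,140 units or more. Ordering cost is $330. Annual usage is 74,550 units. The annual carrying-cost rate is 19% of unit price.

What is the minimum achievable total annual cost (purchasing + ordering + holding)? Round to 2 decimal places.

H₁ = 19%×$144 = $27.3600;  H₂ = 19%×$143.54 = $27.2726
EOQ₁ = √(2×74,550×330/27.3600) = 1,341.03  (< 6,140, feasible at tier 1)
EOQ₂ = √(2×74,550×330/27.2726) = 1,343.17  (< 6,140 → use Q = 6,140 at tier-2 price)
TC(tier 1 (EOQ₁), Q≈1,341.0) = $10,771,890.52
TC(tier 2, Q≈6,140.0) = $10,788,640.64
Minimum at tier 1 (EOQ₁): $10,771,890.52

$10,771,890.52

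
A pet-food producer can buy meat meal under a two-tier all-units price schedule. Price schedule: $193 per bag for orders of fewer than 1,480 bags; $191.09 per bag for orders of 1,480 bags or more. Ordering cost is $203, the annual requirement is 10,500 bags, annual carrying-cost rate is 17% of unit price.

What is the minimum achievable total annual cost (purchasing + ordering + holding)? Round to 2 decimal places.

H₁ = 17%×$193 = $32.8100;  H₂ = 17%×$191.09 = $32.4853
EOQ₁ = √(2×10,500×203/32.8100) = 360.46  (< 1,480, feasible at tier 1)
EOQ₂ = √(2×10,500×203/32.4853) = 362.25  (< 1,480 → use Q = 1,480 at tier-2 price)
TC(tier 1 (EOQ₁), Q≈360.5) = $2,038,326.62
TC(tier 2, Q≈1,480.0) = $2,031,924.32
Minimum at tier 2: $2,031,924.32

$2,031,924.32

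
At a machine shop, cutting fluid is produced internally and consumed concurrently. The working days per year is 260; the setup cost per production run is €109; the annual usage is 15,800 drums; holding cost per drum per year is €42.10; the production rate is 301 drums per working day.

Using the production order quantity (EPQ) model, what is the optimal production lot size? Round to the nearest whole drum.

320 drums

d = 15,800/260 = 60.7692 drums/day;  effective holding cost H(1 − d/p) = 42.1·(1 − 60.7692/301) = 33.60038
Q* = √(2DS / H_eff) = √(2·15,800·109 / 33.60038) ≈ 320.17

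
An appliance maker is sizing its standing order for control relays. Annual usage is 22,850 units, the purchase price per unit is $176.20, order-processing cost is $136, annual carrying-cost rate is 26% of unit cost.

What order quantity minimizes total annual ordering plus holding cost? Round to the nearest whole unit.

368 units

Carrying cost H = $176.2 × 26% = $45.8120/unit/yr
Optimal lot size Q* = (2 × 22,850 × $136 / $45.812)^½ ≈ 368.33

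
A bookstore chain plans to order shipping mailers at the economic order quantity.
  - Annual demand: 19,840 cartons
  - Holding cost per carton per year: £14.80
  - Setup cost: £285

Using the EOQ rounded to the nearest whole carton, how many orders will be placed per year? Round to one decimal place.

Optimal lot size Q* = (2 × 19,840 × £285 / £14.8)^½ ≈ 874.13 → Q = 874
Orders per year = D/Q = 19,840 / 874 = 22.700

22.7 orders per year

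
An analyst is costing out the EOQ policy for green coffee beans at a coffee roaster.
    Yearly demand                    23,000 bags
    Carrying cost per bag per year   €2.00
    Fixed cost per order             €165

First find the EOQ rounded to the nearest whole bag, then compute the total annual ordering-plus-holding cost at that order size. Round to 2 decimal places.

€3,896.15

EOQ = √(2DS/H) = √(2 × 23,000 × 165 / 2)
    = √(3,795,000.00) ≈ 1,948.08 → Q = 1,948 bags
Annual ordering cost = (D/Q)·S = (23,000/1,948) × 165 = €1,948.15
Annual holding cost  = (Q/2)·H = (1,948/2) × 2 = €1,948.00
Total = €1,948.15 + €1,948.00 = €3,896.15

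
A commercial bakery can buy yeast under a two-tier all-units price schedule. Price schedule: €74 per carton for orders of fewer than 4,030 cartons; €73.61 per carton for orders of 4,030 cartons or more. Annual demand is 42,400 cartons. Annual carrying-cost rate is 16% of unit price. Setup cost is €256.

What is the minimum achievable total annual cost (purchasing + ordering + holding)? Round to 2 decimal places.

H₁ = 16%×€74 = €11.8400;  H₂ = 16%×€73.61 = €11.7776
EOQ₁ = √(2×42,400×256/11.8400) = 1,354.07  (< 4,030, feasible at tier 1)
EOQ₂ = √(2×42,400×256/11.7776) = 1,357.66  (< 4,030 → use Q = 4,030 at tier-2 price)
TC(tier 1 (EOQ₁), Q≈1,354.1) = €3,153,632.22
TC(tier 2, Q≈4,030.0) = €3,147,489.26
Minimum at tier 2: €3,147,489.26

€3,147,489.26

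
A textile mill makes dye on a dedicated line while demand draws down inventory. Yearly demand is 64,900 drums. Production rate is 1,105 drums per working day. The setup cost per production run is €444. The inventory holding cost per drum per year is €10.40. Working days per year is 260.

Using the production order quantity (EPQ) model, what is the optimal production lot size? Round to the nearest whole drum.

2,676 drums

Daily demand d = 64,900/260 = 249.615; p = 1105; 1 − d/p = 0.77410
EPQ = √(2DS / (H(1 − d/p)))
    = √(2 × 64,900 × 444 / (10.4 × 0.77410)) ≈ 2,675.55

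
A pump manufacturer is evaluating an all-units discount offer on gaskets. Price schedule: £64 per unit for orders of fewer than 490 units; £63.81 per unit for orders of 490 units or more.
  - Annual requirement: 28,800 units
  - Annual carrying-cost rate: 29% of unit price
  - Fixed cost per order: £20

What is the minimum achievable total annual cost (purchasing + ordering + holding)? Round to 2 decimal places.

£1,843,437.21

H₁ = 29%×£64 = £18.5600;  H₂ = 29%×£63.81 = £18.5049
EOQ₁ = √(2×28,800×20/18.5600) = 249.14  (< 490, feasible at tier 1)
EOQ₂ = √(2×28,800×20/18.5049) = 249.51  (< 490 → use Q = 490 at tier-2 price)
TC(tier 1 (EOQ₁), Q≈249.1) = £1,847,823.97
TC(tier 2, Q≈490.0) = £1,843,437.21
Minimum at tier 2: £1,843,437.21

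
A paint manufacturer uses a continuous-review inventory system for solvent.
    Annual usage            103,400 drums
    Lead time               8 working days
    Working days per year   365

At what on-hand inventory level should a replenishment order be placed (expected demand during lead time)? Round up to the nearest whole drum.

2,267 drums

Daily demand d = 103,400 / 365 = 283.288 drums/day
Demand during lead time = 283.288 × 8 = 2,266.30
Reorder point = 2,266.30 → round up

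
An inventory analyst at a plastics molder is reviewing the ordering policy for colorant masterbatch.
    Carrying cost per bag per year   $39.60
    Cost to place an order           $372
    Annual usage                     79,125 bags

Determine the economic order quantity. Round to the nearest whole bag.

1,219 bags

Optimal lot size Q* = (2 × 79,125 × $372 / $39.6)^½ ≈ 1,219.26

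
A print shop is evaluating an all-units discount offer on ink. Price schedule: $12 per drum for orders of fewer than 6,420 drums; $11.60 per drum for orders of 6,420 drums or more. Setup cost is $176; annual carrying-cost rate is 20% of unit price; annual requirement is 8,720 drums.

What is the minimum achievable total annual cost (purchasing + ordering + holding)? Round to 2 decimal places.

H₁ = 20%×$12 = $2.4000;  H₂ = 20%×$11.60 = $2.3200
EOQ₁ = √(2×8,720×176/2.4000) = 1,130.90  (< 6,420, feasible at tier 1)
EOQ₂ = √(2×8,720×176/2.3200) = 1,150.23  (< 6,420 → use Q = 6,420 at tier-2 price)
TC(tier 1 (EOQ₁), Q≈1,130.9) = $107,354.16
TC(tier 2, Q≈6,420.0) = $108,838.25
Minimum at tier 1 (EOQ₁): $107,354.16

$107,354.16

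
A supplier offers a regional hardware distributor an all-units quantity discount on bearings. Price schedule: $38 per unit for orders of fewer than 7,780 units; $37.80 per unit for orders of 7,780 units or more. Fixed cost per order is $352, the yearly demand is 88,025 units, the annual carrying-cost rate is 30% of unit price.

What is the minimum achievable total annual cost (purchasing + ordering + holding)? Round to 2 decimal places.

$3,371,529.19

H₁ = 30%×$38 = $11.4000;  H₂ = 30%×$37.80 = $11.3400
EOQ₁ = √(2×88,025×352/11.4000) = 2,331.51  (< 7,780, feasible at tier 1)
EOQ₂ = √(2×88,025×352/11.3400) = 2,337.67  (< 7,780 → use Q = 7,780 at tier-2 price)
TC(tier 1 (EOQ₁), Q≈2,331.5) = $3,371,529.19
TC(tier 2, Q≈7,780.0) = $3,375,440.22
Minimum at tier 1 (EOQ₁): $3,371,529.19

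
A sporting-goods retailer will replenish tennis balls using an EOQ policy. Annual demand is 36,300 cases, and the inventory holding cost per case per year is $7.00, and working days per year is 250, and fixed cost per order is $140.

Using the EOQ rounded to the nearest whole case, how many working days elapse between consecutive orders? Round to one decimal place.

EOQ = √(2DS/H) = √(2 × 36,300 × 140 / 7)
    = √(1,452,000.00) ≈ 1,204.99 → Q = 1,205 cases
Days between orders = 250 / (D/Q) = 250 / 30.124 ≈ 8.299

8.3 days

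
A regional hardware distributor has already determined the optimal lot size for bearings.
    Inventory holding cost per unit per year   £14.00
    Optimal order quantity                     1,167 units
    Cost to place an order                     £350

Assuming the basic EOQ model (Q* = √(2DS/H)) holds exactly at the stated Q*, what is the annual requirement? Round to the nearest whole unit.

EOQ relation: Q² = 2DS/H, so rearrange for the unknown.
D = Q²H / (2S) = 1,167² × 14 / (2 × 350) = 27,237.78

27,238 units per year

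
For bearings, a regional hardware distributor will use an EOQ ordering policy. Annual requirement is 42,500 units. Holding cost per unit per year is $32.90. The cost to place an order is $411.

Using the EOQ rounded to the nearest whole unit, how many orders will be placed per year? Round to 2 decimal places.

EOQ = √(2DS/H) = √(2 × 42,500 × 411 / 32.9)
    = √(1,061,854.10) ≈ 1,030.46 → Q = 1,030
N = D/Q = 42,500/1,030 ≈ 41.262 orders/yr

41.26 orders per year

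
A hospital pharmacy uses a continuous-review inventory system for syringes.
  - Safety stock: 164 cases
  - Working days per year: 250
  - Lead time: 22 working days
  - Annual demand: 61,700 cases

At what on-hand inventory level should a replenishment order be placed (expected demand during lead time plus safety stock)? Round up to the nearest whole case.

Daily demand d = 61,700 / 250 = 246.800 cases/day
Demand during lead time = 246.800 × 22 = 5,429.60
Reorder point = 5,429.60 + 164 = 5,593.60 → round up

5,594 cases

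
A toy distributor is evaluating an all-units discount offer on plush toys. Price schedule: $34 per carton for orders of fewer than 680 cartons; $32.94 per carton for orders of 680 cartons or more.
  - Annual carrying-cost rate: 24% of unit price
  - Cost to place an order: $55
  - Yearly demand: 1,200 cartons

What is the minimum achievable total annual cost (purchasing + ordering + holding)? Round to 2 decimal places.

$41,837.84

H₁ = 24%×$34 = $8.1600;  H₂ = 24%×$32.94 = $7.9056
EOQ₁ = √(2×1,200×55/8.1600) = 127.19  (< 680, feasible at tier 1)
EOQ₂ = √(2×1,200×55/7.9056) = 129.22  (< 680 → use Q = 680 at tier-2 price)
TC(tier 1 (EOQ₁), Q≈127.2) = $41,837.84
TC(tier 2, Q≈680.0) = $42,312.96
Minimum at tier 1 (EOQ₁): $41,837.84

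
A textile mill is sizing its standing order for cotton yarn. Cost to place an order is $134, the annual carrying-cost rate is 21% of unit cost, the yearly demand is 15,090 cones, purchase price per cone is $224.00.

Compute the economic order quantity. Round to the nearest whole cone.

H = i·C = 0.21 × $224 = $47.0400 per cone-year
Q* = √(2·D·S / H) = √(2·15,090·134 / 47.04) = √85,971.9 ≈ 293.21

293 cones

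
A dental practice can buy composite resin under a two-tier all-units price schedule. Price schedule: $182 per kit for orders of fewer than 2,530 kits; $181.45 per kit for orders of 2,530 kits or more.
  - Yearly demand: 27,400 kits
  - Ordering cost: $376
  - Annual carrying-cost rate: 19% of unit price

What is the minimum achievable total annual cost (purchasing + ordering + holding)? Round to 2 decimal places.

$5,013,492.96

H₁ = 19%×$182 = $34.5800;  H₂ = 19%×$181.45 = $34.4755
EOQ₁ = √(2×27,400×376/34.5800) = 771.92  (< 2,530, feasible at tier 1)
EOQ₂ = √(2×27,400×376/34.4755) = 773.09  (< 2,530 → use Q = 2,530 at tier-2 price)
TC(tier 1 (EOQ₁), Q≈771.9) = $5,013,492.96
TC(tier 2, Q≈2,530.0) = $5,019,413.60
Minimum at tier 1 (EOQ₁): $5,013,492.96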